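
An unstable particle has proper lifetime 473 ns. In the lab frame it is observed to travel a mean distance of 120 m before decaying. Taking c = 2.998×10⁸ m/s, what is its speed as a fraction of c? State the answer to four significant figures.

0.6460c

d = βγcτ ⇒ βγ = d/(cτ) = 120.0 m / (141.8054 m) = 0.84623.
β = (βγ)/√(1+(βγ)²) = 0.84623/√1.716105 = 0.6460.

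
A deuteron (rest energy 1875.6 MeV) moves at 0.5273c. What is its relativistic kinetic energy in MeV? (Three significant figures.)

Lorentz factor: γ = (1 − 0.27804529)^(−1/2) = 1.17691.
Kinetic energy: K = (γ − 1)mc² = (1.17691 − 1) × 1875.6 MeV = 0.17691 × 1875.6 = 332 MeV.

332 MeV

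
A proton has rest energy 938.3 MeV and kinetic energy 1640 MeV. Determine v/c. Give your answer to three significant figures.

0.931

γ = 1 + K/(mc²) = 1 + 1640/938.3 = 2.7478.
β = √(1 − 1/γ²) = √(1 − 0.132443) = √0.867557 = 0.931.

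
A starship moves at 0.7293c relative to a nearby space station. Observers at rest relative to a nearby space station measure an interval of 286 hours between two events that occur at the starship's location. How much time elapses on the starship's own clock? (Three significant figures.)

Lorentz factor: γ = (1 − 0.53187849)^(−1/2) = 1.4616.
The starship's clock runs slow as seen from a nearby space station, so Δτ = Δt/γ = 286/1.4616 = 196 hours.

196 hours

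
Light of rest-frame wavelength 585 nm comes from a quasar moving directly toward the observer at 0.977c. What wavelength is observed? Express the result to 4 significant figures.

63.10 nm

Relativistic Doppler for wavelength: λ_obs = λ_src · √((1−β)/(1+β)).
With β = 0.977: factor = √(0.023/1.977) = 0.10786.
λ_obs = 585 × 0.10786 = 63.10 nm.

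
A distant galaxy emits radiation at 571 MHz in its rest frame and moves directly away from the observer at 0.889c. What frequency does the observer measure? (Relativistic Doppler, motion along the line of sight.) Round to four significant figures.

138.4 MHz

Relativistic Doppler (source moving away): f_obs = f_src · √((1−β)/(1+β)).
With β = 0.889: factor = √(0.111/1.889) = 0.24241.
f_obs = 571 × 0.24241 = 138.4 MHz.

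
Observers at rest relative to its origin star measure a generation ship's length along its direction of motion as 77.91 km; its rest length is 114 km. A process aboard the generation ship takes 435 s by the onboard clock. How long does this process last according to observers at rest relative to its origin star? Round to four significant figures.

γ = L₀/L = 114/77.91 = 1.46323.
Δt = γΔτ = 1.46323 × 435 = 636.5 s.

636.5 s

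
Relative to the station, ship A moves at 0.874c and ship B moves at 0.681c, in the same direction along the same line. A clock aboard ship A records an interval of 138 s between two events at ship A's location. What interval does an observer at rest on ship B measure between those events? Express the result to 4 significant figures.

157.0 s

Transform ship A's velocity into ship B's frame: (0.874 − 0.681)/(1 − 0.874·0.681) = 0.193/0.404806, so the relative speed is 0.47677c.
At |u| = 0.47677c, γ = (1 − 0.22731)^(−1/2) = 1.1376.
Ship A's interval is proper; time dilation gives Δt_B = γΔτ = 1.1376 × 138 s = 157.0 s.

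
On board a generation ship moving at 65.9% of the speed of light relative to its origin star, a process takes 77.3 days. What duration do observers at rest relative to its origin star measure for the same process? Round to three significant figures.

103 days

With β = 0.659, γ = 1/√(1 − 0.659²) = 1/√0.565719 = 1.3295.
Time dilation: Δt = γ·Δτ = 1.3295 × 77.3 = 103 days.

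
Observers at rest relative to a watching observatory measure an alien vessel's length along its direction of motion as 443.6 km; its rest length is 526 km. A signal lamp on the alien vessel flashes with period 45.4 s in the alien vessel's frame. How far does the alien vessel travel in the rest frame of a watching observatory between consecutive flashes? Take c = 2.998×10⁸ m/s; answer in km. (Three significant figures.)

γ = L₀/L = 526/443.6 = 1.18575.
β = √(1 − 1/γ²) = 0.53737. Lab-frame period = γτ = 1.18575×45.4 s = 53.833 s. Distance = βc × γτ = 0.53737 × 2.998×10⁸ m/s × 53.833 s = 8.6727×10^9 m = 8.67×10^6 km.

8.67×10^6 km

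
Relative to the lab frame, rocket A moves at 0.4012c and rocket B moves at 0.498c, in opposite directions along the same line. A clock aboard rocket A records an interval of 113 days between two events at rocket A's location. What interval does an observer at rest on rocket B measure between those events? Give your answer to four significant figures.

170.7 days

The velocity of rocket A relative to rocket B is (0.4012 + 0.498)c / (1 + 0.4012×0.498) = 0.74946c; relative speed 0.74946c.
γ for this relative speed: γ = 1/√(1 − 0.56169) = 1.5105.
The clock on rocket A records proper time, so rocket B measures Δt = γΔτ = 1.5105 × 113 = 170.7 days.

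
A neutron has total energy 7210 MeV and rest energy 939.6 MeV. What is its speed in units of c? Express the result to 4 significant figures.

γ = E/(mc²) = 7210/939.6 = 7.6735.
β = √(1 − 1/γ²) = √(1 − 0.0169829) = √0.9830171 = 0.9915.

0.9915c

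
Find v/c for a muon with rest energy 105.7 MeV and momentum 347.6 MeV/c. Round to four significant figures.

0.9567

pc/(mc²) = 347.6/105.7 = 3.2886 = βγ = β/√(1−β²).
So β² = x²/(1 + x²) with x = 3.2886: x² = 10.8149, β² = 10.8149/11.8149 = 0.915361, β = 0.9567.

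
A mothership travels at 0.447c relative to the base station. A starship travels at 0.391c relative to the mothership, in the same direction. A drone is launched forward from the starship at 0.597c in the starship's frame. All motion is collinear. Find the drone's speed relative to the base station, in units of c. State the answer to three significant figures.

Apply u = (u'+v)/(1+u'v) twice. Drone in the mothership frame: (0.597+0.391)/(1+0.597·0.391) = 0.988/1.233427 = 0.80102c.
That velocity, transformed to the rest frame of the base station: (0.80102+0.447)/(1+0.80102·0.447) = 1.24802/1.35805594 = 0.91898c.

0.919c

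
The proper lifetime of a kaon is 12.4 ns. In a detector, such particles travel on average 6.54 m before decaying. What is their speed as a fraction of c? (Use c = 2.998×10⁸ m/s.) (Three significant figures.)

0.869c

d = βγcτ ⇒ βγ = d/(cτ) = 6.540 m / (3.71752 m) = 1.7592.
β = (βγ)/√(1+(βγ)²) = 1.7592/√4.09478 = 0.869.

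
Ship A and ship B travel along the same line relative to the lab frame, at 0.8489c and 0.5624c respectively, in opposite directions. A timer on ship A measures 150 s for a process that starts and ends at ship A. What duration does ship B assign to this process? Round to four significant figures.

Speed of ship A in ship B's frame: u = (v_A + v_B)/(1 + v_A v_B/c²) = (0.8489 + 0.5624)/(1 + 0.8489×0.5624) = 1.4113/1.47742136 = 0.95525; |u| = 0.95525c.
γ for this relative speed: γ = 1/√(1 − 0.912503) = 3.3807.
Ship A's interval is proper; time dilation gives Δt_B = γΔτ = 3.3807 × 150 s = 507.1 s.

507.1 s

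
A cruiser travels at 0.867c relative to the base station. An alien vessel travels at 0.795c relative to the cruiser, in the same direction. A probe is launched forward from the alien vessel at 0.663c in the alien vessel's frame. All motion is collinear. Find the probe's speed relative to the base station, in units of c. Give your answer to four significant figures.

Compose velocities in two stages. Stage 1 (into S'): u₁ = (0.663+0.795)/(1+0.663×0.795) = 0.95476.
Stage 2 (into S): u = (0.95476+0.867)/(1+0.95476×0.867) = 0.99671, so the speed is 0.9967c.

0.9967c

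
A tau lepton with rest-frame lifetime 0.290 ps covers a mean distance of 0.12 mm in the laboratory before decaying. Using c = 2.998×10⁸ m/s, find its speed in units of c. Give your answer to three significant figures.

Lab distance = (lab lifetime)·v = γτ·βc, so βγ = d/(cτ) = 1.200×10^-4/(2.998×10⁸ × 2.900×10^-13) = 1.3802.
With βγ = 1.3802: γ² = 1 + (βγ)² = 2.90495, and β = (βγ)/γ = 1.3802/1.70439 = 0.810.

0.810c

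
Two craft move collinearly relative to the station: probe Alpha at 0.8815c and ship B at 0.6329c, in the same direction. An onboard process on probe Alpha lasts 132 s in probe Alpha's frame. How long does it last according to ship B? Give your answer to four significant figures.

159.6 s

Transform probe Alpha's velocity into ship B's frame: (0.8815 − 0.6329)/(1 − 0.8815·0.6329) = 0.2486/0.44209865, so the relative speed is 0.56232c.
At |u| = 0.56232c, γ = (1 − 0.316204)^(−1/2) = 1.2093.
Probe Alpha's interval is proper; time dilation gives Δt_B = γΔτ = 1.2093 × 132 s = 159.6 s.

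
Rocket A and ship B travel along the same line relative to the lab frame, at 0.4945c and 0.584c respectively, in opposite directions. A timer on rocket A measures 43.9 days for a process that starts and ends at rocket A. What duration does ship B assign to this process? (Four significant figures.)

Transform rocket A's velocity into ship B's frame: (0.4945 + 0.584)/(1 + 0.4945·0.584) = 1.0785/1.288788, so the relative speed is 0.83683c.
At |u| = 0.83683c, γ = (1 − 0.700284)^(−1/2) = 1.8266.
Rocket A's interval is proper; time dilation gives Δt_B = γΔτ = 1.8266 × 43.9 days = 80.19 days.

80.19 days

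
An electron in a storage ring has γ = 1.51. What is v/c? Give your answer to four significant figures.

β = √(1 − 1/γ²) = √(1 − 1/2.2801) = √0.561423 = 0.7493.

0.7493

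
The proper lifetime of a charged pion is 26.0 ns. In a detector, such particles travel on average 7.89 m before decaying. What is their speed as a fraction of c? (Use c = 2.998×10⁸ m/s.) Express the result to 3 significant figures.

d = βγcτ ⇒ βγ = d/(cτ) = 7.890 m / (7.7948 m) = 1.0122.
β = (βγ)/√(1+(βγ)²) = 1.0122/√2.02455 = 0.711.

0.711c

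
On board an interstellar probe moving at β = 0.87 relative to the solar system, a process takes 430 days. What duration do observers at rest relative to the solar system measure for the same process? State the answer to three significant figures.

β² = 0.7569, so γ = 1/√0.2431 = 2.0282.
Time dilation: Δt = γ·Δτ = 2.0282 × 430 = 872 days.

872 days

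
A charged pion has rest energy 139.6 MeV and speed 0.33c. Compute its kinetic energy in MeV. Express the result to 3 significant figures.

8.28 MeV

With β = 0.33, γ = 1/√(1 − 0.33²) = 1/√0.8911 = 1.059343.
Kinetic energy: K = (γ − 1)mc² = (1.059343 − 1) × 139.6 MeV = 0.059343 × 139.6 = 8.28 MeV.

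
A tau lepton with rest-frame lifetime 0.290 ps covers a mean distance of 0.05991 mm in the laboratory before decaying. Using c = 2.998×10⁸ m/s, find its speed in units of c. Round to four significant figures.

d = βγcτ ⇒ βγ = d/(cτ) = 5.991×10^-5 m / (8.6942×10^-5 m) = 0.68908.
β = (βγ)/√(1+(βγ)²) = 0.68908/√1.474831 = 0.5674.

0.5674c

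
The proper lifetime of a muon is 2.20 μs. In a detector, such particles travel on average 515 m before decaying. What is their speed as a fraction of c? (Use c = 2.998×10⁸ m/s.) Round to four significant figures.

0.6154c

d = βγcτ ⇒ βγ = d/(cτ) = 515.0 m / (659.56 m) = 0.78082.
β = (βγ)/√(1+(βγ)²) = 0.78082/√1.60968 = 0.6154.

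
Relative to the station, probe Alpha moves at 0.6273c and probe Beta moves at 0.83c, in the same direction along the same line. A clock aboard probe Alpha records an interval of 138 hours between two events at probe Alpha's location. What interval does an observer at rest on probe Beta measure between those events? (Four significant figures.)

152.3 hours

The velocity of probe Alpha relative to probe Beta is (0.6273 − 0.83)c / (1 − 0.6273×0.83) = −0.42287c; relative speed 0.42287c.
At |u| = 0.42287c, γ = (1 − 0.178819)^(−1/2) = 1.1035.
Probe Alpha's interval is proper; time dilation gives Δt_B = γΔτ = 1.1035 × 138 hours = 152.3 hours.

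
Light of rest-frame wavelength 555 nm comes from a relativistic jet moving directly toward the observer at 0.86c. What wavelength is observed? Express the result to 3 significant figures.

152 nm

Relativistic Doppler for wavelength: λ_obs = λ_src · √((1−β)/(1+β)).
With β = 0.86: factor = √(0.14/1.86) = 0.27435.
λ_obs = 555 × 0.27435 = 152 nm.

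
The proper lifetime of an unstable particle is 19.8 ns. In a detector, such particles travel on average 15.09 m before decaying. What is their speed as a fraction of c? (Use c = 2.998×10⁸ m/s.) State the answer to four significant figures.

d = βγcτ ⇒ βγ = d/(cτ) = 15.09 m / (5.93604 m) = 2.5421.
β = (βγ)/√(1+(βγ)²) = 2.5421/√7.46227 = 0.9306.

0.9306c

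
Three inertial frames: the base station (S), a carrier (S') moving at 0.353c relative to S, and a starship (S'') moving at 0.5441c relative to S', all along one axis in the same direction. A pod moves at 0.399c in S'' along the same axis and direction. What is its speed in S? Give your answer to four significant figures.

0.8856c

Apply u = (u'+v)/(1+u'v) twice. Pod in the carrier frame: (0.399+0.5441)/(1+0.399·0.5441) = 0.9431/1.2170959 = 0.77488c.
That velocity, transformed to the rest frame of the base station: (0.77488+0.353)/(1+0.77488·0.353) = 1.12788/1.27353264 = 0.88563c.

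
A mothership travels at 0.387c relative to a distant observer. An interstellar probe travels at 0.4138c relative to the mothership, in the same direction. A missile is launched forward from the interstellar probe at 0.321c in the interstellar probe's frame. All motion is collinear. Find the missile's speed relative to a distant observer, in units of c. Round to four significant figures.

First combine the missile and interstellar probe (S''→S'): u₁ = (0.321 + 0.4138)/(1 + 0.321×0.4138) = 0.7348/1.1328298 = 0.64864.
Then combine with the mothership (S'→S): u = (0.64864 + 0.387)/(1 + 0.64864×0.387) = 1.03564/1.25102368 = 0.82783.

0.8278c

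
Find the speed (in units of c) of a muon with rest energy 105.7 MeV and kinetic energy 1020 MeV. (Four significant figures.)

0.9956c

K = (γ−1)mc², so γ = 1 + 1020/105.7 = 10.65.
Then v/c = √(1 − γ⁻²) = √(1 − 0.00881659) = √0.99118341 = 0.9956.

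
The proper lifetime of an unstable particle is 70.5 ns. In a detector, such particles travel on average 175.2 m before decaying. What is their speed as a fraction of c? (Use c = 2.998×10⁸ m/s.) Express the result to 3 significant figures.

d = βγcτ ⇒ βγ = d/(cτ) = 175.2 m / (21.1359 m) = 8.2892.
β = (βγ)/√(1+(βγ)²) = 8.2892/√69.7108 = 0.993.

0.993c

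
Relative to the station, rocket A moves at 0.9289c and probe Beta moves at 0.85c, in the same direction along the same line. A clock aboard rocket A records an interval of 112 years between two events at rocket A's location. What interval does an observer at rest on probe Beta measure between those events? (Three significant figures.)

Speed of rocket A in probe Beta's frame: u = (v_A − v_B)/(1 − v_A v_B/c²) = (0.9289 − 0.85)/(1 − 0.9289×0.85) = 0.0789/0.210435 = 0.37494; |u| = 0.37494c.
γ for this relative speed: γ = 1/√(1 − 0.14058) = 1.0787.
The clock on rocket A records proper time, so probe Beta measures Δt = γΔτ = 1.0787 × 112 = 121 years.

121 years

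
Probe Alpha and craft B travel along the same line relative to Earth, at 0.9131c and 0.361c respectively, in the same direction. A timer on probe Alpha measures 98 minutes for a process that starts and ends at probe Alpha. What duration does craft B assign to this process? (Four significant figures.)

172.8 minutes

The velocity of probe Alpha relative to craft B is (0.9131 − 0.361)c / (1 − 0.9131×0.361) = 0.82357c; relative speed 0.82357c.
At |u| = 0.82357c, γ = (1 − 0.678268)^(−1/2) = 1.763.
The clock on probe Alpha records proper time, so craft B measures Δt = γΔτ = 1.763 × 98 = 172.8 minutes.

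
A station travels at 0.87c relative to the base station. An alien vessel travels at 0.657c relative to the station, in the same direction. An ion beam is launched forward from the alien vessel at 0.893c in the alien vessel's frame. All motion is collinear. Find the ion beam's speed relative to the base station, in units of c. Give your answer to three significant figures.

0.998c

Apply u = (u'+v)/(1+u'v) twice. Ion beam in the station frame: (0.893+0.657)/(1+0.893·0.657) = 1.55/1.586701 = 0.97687c.
That velocity, transformed to the rest frame of the base station: (0.97687+0.87)/(1+0.97687·0.87) = 1.84687/1.8498769 = 0.99837c.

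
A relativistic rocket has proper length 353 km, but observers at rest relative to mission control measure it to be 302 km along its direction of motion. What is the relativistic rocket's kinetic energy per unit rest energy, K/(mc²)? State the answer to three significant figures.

Length contraction gives γ = L₀/L = 353/302 = 1.16887.
K/(mc²) = γ − 1 = 1.16887 − 1 = 0.169.

0.169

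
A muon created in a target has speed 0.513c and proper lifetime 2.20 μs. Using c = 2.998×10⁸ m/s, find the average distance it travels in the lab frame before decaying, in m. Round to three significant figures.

394 m

γ = 1/√(1 − β²) = 1/√(1 − 0.263169) = 1/√0.736831 = 1/0.858389 = 1.165.
Lab-frame lifetime: Δt = γτ = 1.165 × 2.20 μs = 2.563 μs.
Distance: d = vΔt = 0.513 × 2.998×10⁸ m/s × 2.5630×10^-6 s = 394 m.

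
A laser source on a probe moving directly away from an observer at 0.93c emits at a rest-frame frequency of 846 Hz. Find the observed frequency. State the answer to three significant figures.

161 Hz

Relativistic Doppler (source moving away): f_obs = f_src · √((1−β)/(1+β)).
With β = 0.93: factor = √(0.07/1.93) = 0.19045.
f_obs = 846 × 0.19045 = 161 Hz.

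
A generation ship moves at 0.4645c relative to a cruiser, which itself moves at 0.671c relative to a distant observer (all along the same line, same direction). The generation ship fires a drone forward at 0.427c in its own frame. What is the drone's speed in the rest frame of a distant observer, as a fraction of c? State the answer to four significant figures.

Apply u = (u'+v)/(1+u'v) twice. Drone in the cruiser frame: (0.427+0.4645)/(1+0.427·0.4645) = 0.8915/1.1983415 = 0.74394c.
That velocity, transformed to the rest frame of a distant observer: (0.74394+0.671)/(1+0.74394·0.671) = 1.41494/1.49918374 = 0.94381c.

0.9438c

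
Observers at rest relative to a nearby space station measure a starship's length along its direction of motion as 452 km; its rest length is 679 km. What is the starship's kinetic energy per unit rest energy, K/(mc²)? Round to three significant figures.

0.502

Length contraction gives γ = L₀/L = 679/452 = 1.50221.
K/(mc²) = γ − 1 = 1.50221 − 1 = 0.502.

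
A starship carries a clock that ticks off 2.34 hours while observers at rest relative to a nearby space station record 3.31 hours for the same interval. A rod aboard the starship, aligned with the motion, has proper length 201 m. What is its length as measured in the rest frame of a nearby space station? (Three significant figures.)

The time-dilation ratio gives γ = 3.31/2.34 = 1.41453.
L = L₀/γ = 201/1.41453 = 142 m.

142 m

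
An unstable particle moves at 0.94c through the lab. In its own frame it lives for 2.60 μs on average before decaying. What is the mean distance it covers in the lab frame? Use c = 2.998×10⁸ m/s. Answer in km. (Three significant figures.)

2.15 km

β² = 0.8836, so γ = 1/√0.1164 = 2.9311.
Lab-frame lifetime: Δt = γτ = 2.9311 × 2.60 μs = 7.6209 μs.
Distance: d = vΔt = 0.94 × 2.998×10⁸ m/s × 7.6209×10^-6 s = 2150 m = 2.15 km.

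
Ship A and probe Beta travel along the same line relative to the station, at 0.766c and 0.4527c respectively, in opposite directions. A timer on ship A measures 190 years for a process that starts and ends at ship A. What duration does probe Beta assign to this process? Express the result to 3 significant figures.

446 years

Transform ship A's velocity into probe Beta's frame: (0.766 + 0.4527)/(1 + 0.766·0.4527) = 1.2187/1.3467682, so the relative speed is 0.90491c.
γ for this relative speed: γ = 1/√(1 − 0.818862) = 2.3496.
The clock on ship A records proper time, so probe Beta measures Δt = γΔτ = 2.3496 × 190 = 446 years.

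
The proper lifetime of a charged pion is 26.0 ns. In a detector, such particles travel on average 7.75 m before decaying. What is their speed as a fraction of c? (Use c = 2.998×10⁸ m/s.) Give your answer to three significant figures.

0.705c

Let x = d/(cτ) = 7.750 m / (2.998×10⁸ m/s × 2.600×10^-8 s) = 0.99425. Since d = βγcτ, x = βγ = β/√(1−β²).
Solving: β² = x²/(1+x²) = 0.988533/1.988533 = 0.497117, so β = 0.705.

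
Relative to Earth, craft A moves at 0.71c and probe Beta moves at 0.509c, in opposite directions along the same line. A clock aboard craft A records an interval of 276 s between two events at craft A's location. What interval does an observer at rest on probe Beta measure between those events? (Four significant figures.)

Speed of craft A in probe Beta's frame: u = (v_A + v_B)/(1 + v_A v_B/c²) = (0.71 + 0.509)/(1 + 0.71×0.509) = 1.219/1.36139 = 0.89541; |u| = 0.89541c.
At |u| = 0.89541c, γ = (1 − 0.801759)^(−1/2) = 2.246.
The clock on craft A records proper time, so probe Beta measures Δt = γΔτ = 2.246 × 276 = 619.9 s.

619.9 s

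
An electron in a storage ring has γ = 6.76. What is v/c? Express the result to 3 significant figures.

β = √(1 − 1/γ²) = √(1 − 1/45.6976) = √0.978117 = 0.989.

0.989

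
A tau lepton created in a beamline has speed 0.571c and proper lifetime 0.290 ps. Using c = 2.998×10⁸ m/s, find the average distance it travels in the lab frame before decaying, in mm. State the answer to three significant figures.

0.0605 mm

γ = 1/√(1 − β²) = 1/√(1 − 0.326041) = 1/√0.673959 = 1/0.82095 = 1.2181.
Lab-frame lifetime: Δt = γτ = 1.2181 × 0.290 ps = 0.35325 ps.
Distance: d = vΔt = 0.571 × 2.998×10⁸ m/s × 3.5325×10^-13 s = 6.05×10^-5 m = 0.0605 mm.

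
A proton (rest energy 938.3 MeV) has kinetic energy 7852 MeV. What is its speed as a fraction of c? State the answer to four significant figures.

K = (γ−1)mc², so γ = 1 + 7852/938.3 = 9.3683.
Then v/c = √(1 − γ⁻²) = √(1 − 0.0113941) = √0.9886059 = 0.9943.

0.9943c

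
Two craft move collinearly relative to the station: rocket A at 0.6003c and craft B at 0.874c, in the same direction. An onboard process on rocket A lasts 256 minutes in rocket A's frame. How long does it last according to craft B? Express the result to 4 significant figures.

313.1 minutes

Transform rocket A's velocity into craft B's frame: (0.6003 − 0.874)/(1 − 0.6003·0.874) = −0.2737/0.4753378, so the relative speed is 0.5758c.
γ for this relative speed: γ = 1/√(1 − 0.331546) = 1.2231.
The clock on rocket A records proper time, so craft B measures Δt = γΔτ = 1.2231 × 256 = 313.1 minutes.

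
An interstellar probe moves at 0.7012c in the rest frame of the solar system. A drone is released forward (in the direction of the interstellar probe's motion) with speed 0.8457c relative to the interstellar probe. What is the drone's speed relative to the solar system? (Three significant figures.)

0.971c

Relativistic velocity addition: u = (u' + v)/(1 + u'v/c²), with u' = 0.8457c and v = 0.7012c.
Numerator: 0.8457 + 0.7012 = 1.5469. Denominator: 1 + (0.8457)(0.7012) = 1.59300484.
u = 1.5469/1.59300484 = 0.97106, so the speed is 0.971c.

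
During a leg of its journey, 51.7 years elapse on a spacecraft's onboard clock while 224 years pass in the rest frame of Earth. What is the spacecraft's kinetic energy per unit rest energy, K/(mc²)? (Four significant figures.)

3.333

The time-dilation ratio gives γ = 224/51.7 = 4.33269.
K/(mc²) = γ − 1 = 4.33269 − 1 = 3.333.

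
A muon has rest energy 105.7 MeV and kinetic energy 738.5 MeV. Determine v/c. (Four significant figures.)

K = (γ−1)mc², so γ = 1 + 738.5/105.7 = 7.9868.
Then v/c = √(1 − γ⁻²) = √(1 − 0.0156767) = √0.9843233 = 0.9921.

0.9921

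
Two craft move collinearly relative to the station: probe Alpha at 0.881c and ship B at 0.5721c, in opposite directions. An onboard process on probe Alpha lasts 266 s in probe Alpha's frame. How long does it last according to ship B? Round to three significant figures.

1030 s

Transform probe Alpha's velocity into ship B's frame: (0.881 + 0.5721)/(1 + 0.881·0.5721) = 1.4531/1.5040201, so the relative speed is 0.96614c.
At |u| = 0.96614c, γ = (1 − 0.933426)^(−1/2) = 3.8757.
The clock on probe Alpha records proper time, so ship B measures Δt = γΔτ = 3.8757 × 266 = 1030 s.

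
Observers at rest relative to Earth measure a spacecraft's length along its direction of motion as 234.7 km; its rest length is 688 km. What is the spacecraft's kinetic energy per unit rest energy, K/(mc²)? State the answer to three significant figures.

γ = L₀/L = 688/234.7 = 2.9314.
Since K = (γ−1)mc², K/(mc²) = 2.9314 − 1 = 1.93.

1.93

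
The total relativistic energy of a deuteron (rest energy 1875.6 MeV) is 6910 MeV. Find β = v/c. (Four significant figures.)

γ = E/(mc²) = 6910/1875.6 = 3.6842.
β = √(1 − 1/γ²) = √(1 − 0.0736739) = √0.9263261 = 0.9625.

0.9625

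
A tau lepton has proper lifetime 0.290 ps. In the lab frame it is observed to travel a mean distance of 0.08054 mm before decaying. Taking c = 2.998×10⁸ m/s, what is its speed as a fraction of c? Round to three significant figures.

0.680c

Lab distance = (lab lifetime)·v = γτ·βc, so βγ = d/(cτ) = 8.054×10^-5/(2.998×10⁸ × 2.900×10^-13) = 0.92636.
With βγ = 0.92636: γ² = 1 + (βγ)² = 1.858143, and β = (βγ)/γ = 0.92636/1.36314 = 0.680.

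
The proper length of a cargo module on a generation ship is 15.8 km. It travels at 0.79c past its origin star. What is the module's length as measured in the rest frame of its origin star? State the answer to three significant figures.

9.69 km

β² = 0.6241, so γ = 1/√0.3759 = 1.631.
Along the direction of motion the measured length is L₀/γ = 15.8/1.631 = 9.69 km.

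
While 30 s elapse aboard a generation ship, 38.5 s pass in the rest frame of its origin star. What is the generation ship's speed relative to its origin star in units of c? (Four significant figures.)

0.6267c

γ = Δt/Δτ = 38.5/30 = 1.2833.
β = √(1 − 1/γ²) = √(1 − 0.607217) = √0.392783 = 0.6267.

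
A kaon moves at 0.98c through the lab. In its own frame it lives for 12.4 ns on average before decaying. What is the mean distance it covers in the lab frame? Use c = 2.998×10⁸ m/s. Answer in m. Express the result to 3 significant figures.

Lorentz factor: γ = (1 − 0.9604)^(−1/2) = 5.0252.
Lab-frame lifetime: Δt = γτ = 5.0252 × 12.4 ns = 62.312 ns.
Distance: d = vΔt = 0.98 × 2.998×10⁸ m/s × 6.2312×10^-8 s = 18.3 m.

18.3 m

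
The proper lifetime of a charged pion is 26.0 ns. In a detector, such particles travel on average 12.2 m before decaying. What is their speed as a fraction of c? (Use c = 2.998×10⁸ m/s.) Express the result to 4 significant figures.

0.8427c

Let x = d/(cτ) = 12.20 m / (2.998×10⁸ m/s × 2.600×10^-8 s) = 1.5651. Since d = βγcτ, x = βγ = β/√(1−β²).
Solving: β² = x²/(1+x²) = 2.44954/3.44954 = 0.710106, so β = 0.8427.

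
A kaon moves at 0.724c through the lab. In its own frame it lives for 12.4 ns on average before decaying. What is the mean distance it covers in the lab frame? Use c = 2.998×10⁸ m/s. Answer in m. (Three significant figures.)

3.90 m

With β = 0.724, γ = 1/√(1 − 0.724²) = 1/√0.475824 = 1.4497.
Lab-frame lifetime: Δt = γτ = 1.4497 × 12.4 ns = 17.976 ns.
Distance: d = vΔt = 0.724 × 2.998×10⁸ m/s × 1.7976×10^-8 s = 3.90 m.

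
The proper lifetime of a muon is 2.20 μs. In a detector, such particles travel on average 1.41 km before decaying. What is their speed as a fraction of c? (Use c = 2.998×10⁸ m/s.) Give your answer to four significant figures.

0.9058c

Lab distance = (lab lifetime)·v = γτ·βc, so βγ = d/(cτ) = 1410/(2.998×10⁸ × 2.200×10^-6) = 2.1378.
With βγ = 2.1378: γ² = 1 + (βγ)² = 5.57019, and β = (βγ)/γ = 2.1378/2.36012 = 0.9058.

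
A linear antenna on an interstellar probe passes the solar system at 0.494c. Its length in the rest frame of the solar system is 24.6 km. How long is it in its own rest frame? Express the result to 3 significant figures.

28.3 km

Lorentz factor: γ = (1 − 0.244036)^(−1/2) = 1.1501.
Proper length: L₀ = γ·L = 1.1501 × 24.6 = 28.3 km.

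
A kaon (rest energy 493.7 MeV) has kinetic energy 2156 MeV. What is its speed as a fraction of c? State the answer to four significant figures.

0.9825c

γ = 1 + K/(mc²) = 1 + 2156/493.7 = 5.367.
β = √(1 − 1/γ²) = √(1 − 0.0347166) = √0.9652834 = 0.9825.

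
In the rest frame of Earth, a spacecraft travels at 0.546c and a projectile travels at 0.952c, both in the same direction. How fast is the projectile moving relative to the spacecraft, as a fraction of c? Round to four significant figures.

Transform to the spacecraft's frame: u' = (u − v)/(1 − uv/c²).
u' = (0.952 − 0.546)/(1 − 0.952×0.546) = 0.406/0.480208 = 0.84547.
Speed in the spacecraft's frame: 0.8455c (in the same direction).

0.8455c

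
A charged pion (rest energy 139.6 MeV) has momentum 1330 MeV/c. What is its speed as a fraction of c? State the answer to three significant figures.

pc/(mc²) = 1330/139.6 = 9.5272 = βγ = β/√(1−β²).
So β² = x²/(1 + x²) with x = 9.5272: x² = 90.7675, β² = 90.7675/91.7675 = 0.989103, β = 0.995.

0.995c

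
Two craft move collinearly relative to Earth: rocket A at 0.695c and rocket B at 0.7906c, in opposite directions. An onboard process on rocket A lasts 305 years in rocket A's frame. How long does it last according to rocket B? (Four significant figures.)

1073 years

Speed of rocket A in rocket B's frame: u = (v_A + v_B)/(1 + v_A v_B/c²) = (0.695 + 0.7906)/(1 + 0.695×0.7906) = 1.4856/1.549467 = 0.95878; |u| = 0.95878c.
At |u| = 0.95878c, γ = (1 − 0.919259)^(−1/2) = 3.5193.
Rocket A's interval is proper; time dilation gives Δt_B = γΔτ = 3.5193 × 305 years = 1073 years.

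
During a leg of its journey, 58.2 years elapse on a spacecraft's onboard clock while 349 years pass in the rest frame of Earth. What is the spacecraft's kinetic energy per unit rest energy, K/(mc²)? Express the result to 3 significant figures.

γ = Δt/Δτ = 349/58.2 = 5.99656.
Since K = (γ−1)mc², K/(mc²) = 5.99656 − 1 = 5.00.

5.00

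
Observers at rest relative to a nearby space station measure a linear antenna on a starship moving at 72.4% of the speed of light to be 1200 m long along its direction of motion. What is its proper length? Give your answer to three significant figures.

1740 m

Lorentz factor: γ = (1 − 0.524176)^(−1/2) = 1.4497.
Proper length: L₀ = γ·L = 1.4497 × 1200 = 1740 m.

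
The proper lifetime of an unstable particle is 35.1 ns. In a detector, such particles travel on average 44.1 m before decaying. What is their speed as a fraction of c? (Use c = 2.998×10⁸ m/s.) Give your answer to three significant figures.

0.973c

Lab distance = (lab lifetime)·v = γτ·βc, so βγ = d/(cτ) = 44.10/(2.998×10⁸ × 3.510×10^-8) = 4.1908.
With βγ = 4.1908: γ² = 1 + (βγ)² = 18.5628, and β = (βγ)/γ = 4.1908/4.30846 = 0.973.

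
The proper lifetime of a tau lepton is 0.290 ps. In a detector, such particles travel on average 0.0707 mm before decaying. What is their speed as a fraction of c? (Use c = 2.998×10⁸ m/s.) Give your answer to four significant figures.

0.6309c

d = βγcτ ⇒ βγ = d/(cτ) = 7.070×10^-5 m / (8.6942×10^-5 m) = 0.81319.
β = (βγ)/√(1+(βγ)²) = 0.81319/√1.661278 = 0.6309.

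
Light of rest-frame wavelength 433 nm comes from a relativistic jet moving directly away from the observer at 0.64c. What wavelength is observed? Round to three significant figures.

924 nm

Relativistic Doppler for wavelength: λ_obs = λ_src · √((1+β)/(1−β)).
With β = 0.64: factor = √(1.64/0.36) = 2.1344.
λ_obs = 433 × 2.1344 = 924 nm.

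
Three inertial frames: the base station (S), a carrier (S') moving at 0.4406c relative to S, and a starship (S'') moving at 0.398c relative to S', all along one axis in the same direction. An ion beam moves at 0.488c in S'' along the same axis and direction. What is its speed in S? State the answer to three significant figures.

0.891c

Compose velocities in two stages. Stage 1 (into S'): u₁ = (0.488+0.398)/(1+0.488×0.398) = 0.7419.
Stage 2 (into S): u = (0.7419+0.4406)/(1+0.7419×0.4406) = 0.89119, so the speed is 0.891c.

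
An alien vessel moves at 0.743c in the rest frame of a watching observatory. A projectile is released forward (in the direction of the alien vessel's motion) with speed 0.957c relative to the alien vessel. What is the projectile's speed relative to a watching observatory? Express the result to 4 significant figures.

0.9935c

In units of c, u = (u' + v)/(1 + u'v) with u' = 0.957 and v = 0.743.
Numerator: 0.957 + 0.743 = 1.7. Denominator: 1 + (0.957)(0.743) = 1.711051.
u = 1.7/1.711051 = 0.99354, so the speed is 0.9935c.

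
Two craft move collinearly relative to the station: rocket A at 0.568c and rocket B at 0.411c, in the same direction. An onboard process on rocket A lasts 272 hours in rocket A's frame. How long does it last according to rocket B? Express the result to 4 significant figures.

277.9 hours

Transform rocket A's velocity into rocket B's frame: (0.568 − 0.411)/(1 − 0.568·0.411) = 0.157/0.766552, so the relative speed is 0.20481c.
At |u| = 0.20481c, γ = (1 − 0.0419471)^(−1/2) = 1.0217.
The clock on rocket A records proper time, so rocket B measures Δt = γΔτ = 1.0217 × 272 = 277.9 hours.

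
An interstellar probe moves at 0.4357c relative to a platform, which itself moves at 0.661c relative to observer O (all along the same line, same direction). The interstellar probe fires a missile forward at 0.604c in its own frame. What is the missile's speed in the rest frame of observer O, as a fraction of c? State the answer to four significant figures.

Compose velocities in two stages. Stage 1 (into S'): u₁ = (0.604+0.4357)/(1+0.604×0.4357) = 0.82309.
Stage 2 (into S): u = (0.82309+0.661)/(1+0.82309×0.661) = 0.96116, so the speed is 0.9612c.

0.9612c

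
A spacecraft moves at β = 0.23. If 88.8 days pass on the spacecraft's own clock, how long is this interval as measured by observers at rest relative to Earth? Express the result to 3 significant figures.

β² = 0.0529, so γ = 1/√0.9471 = 1.0275.
The onboard clock measures proper time, so the interval in the rest frame of Earth is dilated: Δt = γ·Δτ = 1.0275 × 88.8 days = 91.2 days.

91.2 days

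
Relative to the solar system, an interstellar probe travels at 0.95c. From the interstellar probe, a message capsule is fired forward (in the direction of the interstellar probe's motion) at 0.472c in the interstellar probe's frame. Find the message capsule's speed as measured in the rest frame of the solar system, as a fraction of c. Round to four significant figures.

0.9818c

Relativistic velocity addition: u = (u' + v)/(1 + u'v/c²), with u' = 0.472c and v = 0.95c.
Numerator: 0.472 + 0.95 = 1.422. Denominator: 1 + (0.472)(0.95) = 1.4484.
u = 1.422/1.4484 = 0.98177, so the speed is 0.9818c.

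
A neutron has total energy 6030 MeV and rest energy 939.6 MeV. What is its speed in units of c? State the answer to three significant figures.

0.988c

γ = E/(mc²) = 6030/939.6 = 6.4176.
β = √(1 − 1/γ²) = √(1 − 0.0242803) = √0.9757197 = 0.988.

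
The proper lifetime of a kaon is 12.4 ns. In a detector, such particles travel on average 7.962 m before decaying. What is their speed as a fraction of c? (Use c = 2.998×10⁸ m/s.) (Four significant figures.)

0.9061c

d = βγcτ ⇒ βγ = d/(cτ) = 7.962 m / (3.71752 m) = 2.1418.
β = (βγ)/√(1+(βγ)²) = 2.1418/√5.58731 = 0.9061.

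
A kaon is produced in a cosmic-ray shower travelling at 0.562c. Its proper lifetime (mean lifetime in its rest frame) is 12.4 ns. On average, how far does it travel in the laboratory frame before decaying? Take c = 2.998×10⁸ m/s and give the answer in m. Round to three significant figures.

2.53 m

With β = 0.562, γ = 1/√(1 − 0.562²) = 1/√0.684156 = 1.209.
Lab-frame lifetime: Δt = γτ = 1.209 × 12.4 ns = 14.992 ns.
Distance: d = vΔt = 0.562 × 2.998×10⁸ m/s × 1.4992×10^-8 s = 2.53 m.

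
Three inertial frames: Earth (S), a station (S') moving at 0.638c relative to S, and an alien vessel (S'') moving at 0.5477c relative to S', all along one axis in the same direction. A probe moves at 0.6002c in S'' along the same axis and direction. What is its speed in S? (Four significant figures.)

0.9682c

Apply u = (u'+v)/(1+u'v) twice. Probe in the station frame: (0.6002+0.5477)/(1+0.6002·0.5477) = 1.1479/1.32872954 = 0.86391c.
That velocity, transformed to the rest frame of Earth: (0.86391+0.638)/(1+0.86391·0.638) = 1.50191/1.55117458 = 0.96824c.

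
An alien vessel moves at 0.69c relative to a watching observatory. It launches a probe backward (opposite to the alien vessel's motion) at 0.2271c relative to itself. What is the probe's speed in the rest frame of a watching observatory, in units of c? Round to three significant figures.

Relativistic velocity addition: u = (u' + v)/(1 + u'v/c²), with u' = −0.2271c and v = 0.69c.
Numerator: −0.2271 + 0.69 = 0.4629. Denominator: 1 + (−0.2271)(0.69) = 0.843301.
u = 0.4629/0.843301 = 0.54891, so the speed is 0.549c.

0.549c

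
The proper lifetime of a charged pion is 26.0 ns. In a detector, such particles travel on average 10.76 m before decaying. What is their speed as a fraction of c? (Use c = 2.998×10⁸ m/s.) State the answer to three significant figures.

0.810c

d = βγcτ ⇒ βγ = d/(cτ) = 10.76 m / (7.7948 m) = 1.3804.
β = (βγ)/√(1+(βγ)²) = 1.3804/√2.9055 = 0.810.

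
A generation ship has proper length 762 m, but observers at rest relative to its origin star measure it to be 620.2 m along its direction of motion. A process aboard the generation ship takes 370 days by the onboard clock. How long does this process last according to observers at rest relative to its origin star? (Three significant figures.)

455 days

From L = L₀/γ: γ = 762/620.2 = 1.22864.
The same γ dilates the second interval: 1.22864 × 370 days = 455 days.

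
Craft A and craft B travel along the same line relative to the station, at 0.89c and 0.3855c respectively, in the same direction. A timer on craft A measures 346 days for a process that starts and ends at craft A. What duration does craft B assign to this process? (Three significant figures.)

The velocity of craft A relative to craft B is (0.89 − 0.3855)c / (1 − 0.89×0.3855) = 0.768c; relative speed 0.768c.
γ for this relative speed: γ = 1/√(1 − 0.589824) = 1.5614.
The clock on craft A records proper time, so craft B measures Δt = γΔτ = 1.5614 × 346 = 540 days.

540 days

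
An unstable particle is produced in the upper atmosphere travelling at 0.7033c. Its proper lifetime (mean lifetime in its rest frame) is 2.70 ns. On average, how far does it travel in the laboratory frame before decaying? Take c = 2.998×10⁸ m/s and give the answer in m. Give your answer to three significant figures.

γ = 1/√(1 − β²) = 1/√(1 − 0.49463089) = 1/√0.50536911 = 1/0.710893 = 1.4067.
Lab-frame lifetime: Δt = γτ = 1.4067 × 2.70 ns = 3.7981 ns.
Distance: d = vΔt = 0.7033 × 2.998×10⁸ m/s × 3.7981×10^-9 s = 0.801 m.

0.801 m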